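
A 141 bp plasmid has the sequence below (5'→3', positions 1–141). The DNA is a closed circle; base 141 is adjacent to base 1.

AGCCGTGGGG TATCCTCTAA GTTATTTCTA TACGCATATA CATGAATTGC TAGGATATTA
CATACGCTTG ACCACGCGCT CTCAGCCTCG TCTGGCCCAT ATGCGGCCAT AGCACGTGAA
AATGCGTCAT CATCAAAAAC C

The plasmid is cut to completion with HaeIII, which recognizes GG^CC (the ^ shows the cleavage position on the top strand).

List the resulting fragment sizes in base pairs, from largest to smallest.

130, 11 bp

HaeIII sites (GGCC) start at positions 94, 105.
HaeIII cuts after base 2 of each site, so after positions 95, 106.
Circular molecule, 2 cuts → 2 fragments:
  96–106 → 11 bp
  107–141 then 1–95 → 35 + 95 = 130 bp
Sorted largest to smallest: 130, 11 bp.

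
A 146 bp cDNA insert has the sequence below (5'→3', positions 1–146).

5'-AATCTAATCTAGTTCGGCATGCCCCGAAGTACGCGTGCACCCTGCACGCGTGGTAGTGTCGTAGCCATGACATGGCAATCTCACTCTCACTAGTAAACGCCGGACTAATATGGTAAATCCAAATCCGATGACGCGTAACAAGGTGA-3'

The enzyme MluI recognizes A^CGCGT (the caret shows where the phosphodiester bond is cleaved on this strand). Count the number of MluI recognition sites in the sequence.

ACGCGT occurs starting at positions 31, 46, 131.
MluI cuts at 3 sites.

3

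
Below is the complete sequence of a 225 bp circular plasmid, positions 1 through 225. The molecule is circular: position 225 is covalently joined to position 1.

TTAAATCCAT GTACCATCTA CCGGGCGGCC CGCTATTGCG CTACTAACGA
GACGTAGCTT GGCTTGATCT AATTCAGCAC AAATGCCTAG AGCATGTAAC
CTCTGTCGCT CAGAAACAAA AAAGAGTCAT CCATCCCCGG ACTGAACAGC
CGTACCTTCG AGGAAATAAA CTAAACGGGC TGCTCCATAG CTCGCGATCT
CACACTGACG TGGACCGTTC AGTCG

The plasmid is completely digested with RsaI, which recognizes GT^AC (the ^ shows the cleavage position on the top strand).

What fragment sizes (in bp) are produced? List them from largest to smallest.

RsaI sites (GTAC) start at positions 11, 152.
RsaI cuts after base 2 of each site, so after positions 12, 153.
Circular molecule, 2 cuts → 2 fragments:
  13–153 → 141 bp
  154–225 then 1–12 → 72 + 12 = 84 bp
Sorted largest to smallest: 141, 84 bp.

141, 84 bp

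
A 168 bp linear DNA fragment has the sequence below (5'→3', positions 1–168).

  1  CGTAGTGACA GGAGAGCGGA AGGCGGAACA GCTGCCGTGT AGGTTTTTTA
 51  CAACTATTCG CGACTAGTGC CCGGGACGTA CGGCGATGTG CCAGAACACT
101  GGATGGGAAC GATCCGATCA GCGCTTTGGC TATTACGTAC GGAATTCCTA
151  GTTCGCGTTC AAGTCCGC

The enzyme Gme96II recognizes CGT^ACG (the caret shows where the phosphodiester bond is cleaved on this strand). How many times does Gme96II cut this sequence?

CGTACG occurs starting at positions 77, 136.
Gme96II cuts at 2 sites.

2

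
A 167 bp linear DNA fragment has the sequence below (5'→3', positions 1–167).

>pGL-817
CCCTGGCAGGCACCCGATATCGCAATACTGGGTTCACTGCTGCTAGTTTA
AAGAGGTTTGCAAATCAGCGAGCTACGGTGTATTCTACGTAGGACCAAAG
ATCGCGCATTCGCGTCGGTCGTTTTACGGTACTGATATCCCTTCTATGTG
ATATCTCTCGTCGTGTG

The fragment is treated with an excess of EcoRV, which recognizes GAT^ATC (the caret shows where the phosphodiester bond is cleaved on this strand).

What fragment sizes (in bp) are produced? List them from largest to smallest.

EcoRV sites (GATATC) start at positions 16, 134, 150.
EcoRV cuts after base 3 of each site, so after positions 18, 136, 152.
Linear molecule, 3 cuts → 4 fragments:
  1–18 → 18 bp
  19–136 → 118 bp
  137–152 → 16 bp
  153–167 → 15 bp
Sorted largest to smallest: 118, 18, 16, 15 bp.

118, 18, 16, 15 bp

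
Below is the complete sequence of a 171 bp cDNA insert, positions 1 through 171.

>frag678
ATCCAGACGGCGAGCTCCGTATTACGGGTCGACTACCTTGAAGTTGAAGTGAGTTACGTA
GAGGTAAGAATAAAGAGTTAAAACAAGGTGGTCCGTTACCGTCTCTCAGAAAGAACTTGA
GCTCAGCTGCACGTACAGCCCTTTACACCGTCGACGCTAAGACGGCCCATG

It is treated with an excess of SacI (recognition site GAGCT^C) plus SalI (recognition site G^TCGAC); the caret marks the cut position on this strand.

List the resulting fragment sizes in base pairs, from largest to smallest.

SacI sites (GAGCTC) start at positions 12, 119.
SacI cuts after base 5 of each site (before the last base), so after positions 16, 123.
SalI sites (GTCGAC) start at positions 28, 150.
SalI cuts after the first base of each site, so after positions 28, 150.
Combined cut positions: 16, 28, 123, 150.
Linear molecule, 4 cuts → 5 fragments:
  1–16 → 16 bp
  17–28 → 12 bp
  29–123 → 95 bp
  124–150 → 27 bp
  151–171 → 21 bp
Sorted largest to smallest: 95, 27, 21, 16, 12 bp.

95, 27, 21, 16, 12 bp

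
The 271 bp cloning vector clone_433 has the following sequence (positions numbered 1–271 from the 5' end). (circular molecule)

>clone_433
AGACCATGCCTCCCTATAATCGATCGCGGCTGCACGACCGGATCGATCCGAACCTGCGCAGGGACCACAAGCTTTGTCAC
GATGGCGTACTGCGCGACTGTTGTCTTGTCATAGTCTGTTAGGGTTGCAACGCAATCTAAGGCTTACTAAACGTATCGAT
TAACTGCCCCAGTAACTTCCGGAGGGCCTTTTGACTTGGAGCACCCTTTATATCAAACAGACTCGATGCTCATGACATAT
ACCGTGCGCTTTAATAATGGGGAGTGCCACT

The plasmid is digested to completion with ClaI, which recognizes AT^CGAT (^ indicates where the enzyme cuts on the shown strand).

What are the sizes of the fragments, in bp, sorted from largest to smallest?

ClaI sites (ATCGAT) start at positions 19, 42, 155.
ClaI cuts after base 2 of each site, so after positions 20, 43, 156.
Circular molecule, 3 cuts → 3 fragments:
  21–43 → 23 bp
  44–156 → 113 bp
  157–271 then 1–20 → 115 + 20 = 135 bp
Sorted largest to smallest: 135, 113, 23 bp.

135, 113, 23 bp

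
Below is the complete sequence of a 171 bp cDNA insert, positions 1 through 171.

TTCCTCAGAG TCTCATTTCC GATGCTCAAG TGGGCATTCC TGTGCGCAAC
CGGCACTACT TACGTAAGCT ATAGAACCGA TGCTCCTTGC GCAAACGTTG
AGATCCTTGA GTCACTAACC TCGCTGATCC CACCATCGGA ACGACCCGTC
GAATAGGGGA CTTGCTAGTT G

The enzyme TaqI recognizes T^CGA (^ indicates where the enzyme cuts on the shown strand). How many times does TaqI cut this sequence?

1

TCGA occurs starting at position 149.
TaqI cuts at 1 site.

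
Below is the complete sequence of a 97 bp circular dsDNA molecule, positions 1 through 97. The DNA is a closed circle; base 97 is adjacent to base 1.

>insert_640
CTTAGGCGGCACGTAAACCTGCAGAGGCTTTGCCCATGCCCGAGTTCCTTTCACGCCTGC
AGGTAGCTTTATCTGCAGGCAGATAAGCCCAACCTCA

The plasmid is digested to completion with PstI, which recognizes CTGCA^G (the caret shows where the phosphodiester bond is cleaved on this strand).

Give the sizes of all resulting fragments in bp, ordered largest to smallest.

PstI sites (CTGCAG) start at positions 19, 57, 73.
PstI cuts after base 5 of each site (before the last base), so after positions 23, 61, 77.
Circular molecule, 3 cuts → 3 fragments:
  24–61 → 38 bp
  62–77 → 16 bp
  78–97 then 1–23 → 20 + 23 = 43 bp
Sorted largest to smallest: 43, 38, 16 bp.

43, 38, 16 bp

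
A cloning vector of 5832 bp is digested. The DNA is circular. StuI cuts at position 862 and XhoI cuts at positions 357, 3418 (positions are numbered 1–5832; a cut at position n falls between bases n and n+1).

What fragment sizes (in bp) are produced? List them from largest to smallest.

Combined cut positions (sorted): 357, 862, 3418.
Circular molecule, 3 cuts → 3 fragments:
  862 − 357 = 505 bp
  3418 − 862 = 2556 bp
  wrap: 5832 − 3418 + 357 = 2771 bp
Sorted largest to smallest: 2771, 2556, 505 bp.

2771, 2556, 505 bp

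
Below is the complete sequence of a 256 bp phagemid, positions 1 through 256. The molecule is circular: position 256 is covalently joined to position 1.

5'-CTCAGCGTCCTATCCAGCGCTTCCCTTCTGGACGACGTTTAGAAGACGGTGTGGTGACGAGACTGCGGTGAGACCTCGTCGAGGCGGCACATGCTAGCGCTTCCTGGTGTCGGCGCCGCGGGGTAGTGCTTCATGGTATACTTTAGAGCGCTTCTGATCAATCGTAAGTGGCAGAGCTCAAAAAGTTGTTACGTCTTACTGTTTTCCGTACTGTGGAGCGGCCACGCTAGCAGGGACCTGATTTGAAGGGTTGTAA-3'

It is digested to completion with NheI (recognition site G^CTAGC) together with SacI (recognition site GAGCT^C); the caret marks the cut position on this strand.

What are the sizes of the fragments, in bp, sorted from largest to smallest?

NheI sites (GCTAGC) start at positions 93, 226.
NheI cuts after the first base of each site, so after positions 93, 226.
The SacI site (GAGCTC) starts at position 174.
SacI cuts after base 5 of each site (before the last base), so after position 178.
Combined cut positions: 93, 178, 226.
Circular molecule, 3 cuts → 3 fragments:
  94–178 → 85 bp
  179–226 → 48 bp
  227–256 then 1–93 → 30 + 93 = 123 bp
Sorted largest to smallest: 123, 85, 48 bp.

123, 85, 48 bp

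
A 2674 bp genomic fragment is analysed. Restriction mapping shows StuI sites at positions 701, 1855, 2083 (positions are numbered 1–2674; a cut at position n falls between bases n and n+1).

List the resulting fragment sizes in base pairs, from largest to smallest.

1154, 701, 591, 228 bp

Linear molecule, 3 cuts → 4 fragments:
  701 − 0 = 701 bp
  1855 − 701 = 1154 bp
  2083 − 1855 = 228 bp
  2674 − 2083 = 591 bp
Sorted largest to smallest: 1154, 701, 591, 228 bp.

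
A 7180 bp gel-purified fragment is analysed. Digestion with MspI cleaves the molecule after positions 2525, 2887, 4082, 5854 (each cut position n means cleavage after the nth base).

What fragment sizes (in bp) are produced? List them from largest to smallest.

2525, 1772, 1326, 1195, 362 bp

Linear molecule, 4 cuts → 5 fragments:
  2525 − 0 = 2525 bp
  2887 − 2525 = 362 bp
  4082 − 2887 = 1195 bp
  5854 − 4082 = 1772 bp
  7180 − 5854 = 1326 bp
Sorted largest to smallest: 2525, 1772, 1326, 1195, 362 bp.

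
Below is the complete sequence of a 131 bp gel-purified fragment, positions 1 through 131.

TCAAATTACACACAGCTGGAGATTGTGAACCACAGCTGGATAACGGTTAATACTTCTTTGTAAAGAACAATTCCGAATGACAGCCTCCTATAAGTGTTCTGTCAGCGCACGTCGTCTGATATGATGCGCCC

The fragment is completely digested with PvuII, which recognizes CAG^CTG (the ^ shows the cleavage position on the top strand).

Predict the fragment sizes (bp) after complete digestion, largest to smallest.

PvuII sites (CAGCTG) start at positions 13, 33.
PvuII cuts after base 3 of each site, so after positions 15, 35.
Linear molecule, 2 cuts → 3 fragments:
  1–15 → 15 bp
  16–35 → 20 bp
  36–131 → 96 bp
Sorted largest to smallest: 96, 20, 15 bp.

96, 20, 15 bp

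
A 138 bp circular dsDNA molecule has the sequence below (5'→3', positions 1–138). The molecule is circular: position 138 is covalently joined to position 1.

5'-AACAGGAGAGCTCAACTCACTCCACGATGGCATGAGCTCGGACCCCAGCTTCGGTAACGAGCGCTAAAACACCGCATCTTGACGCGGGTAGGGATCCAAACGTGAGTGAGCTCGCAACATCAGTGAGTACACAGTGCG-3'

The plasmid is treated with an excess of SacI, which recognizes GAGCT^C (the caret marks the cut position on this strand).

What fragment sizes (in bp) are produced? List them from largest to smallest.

74, 38, 26 bp

SacI sites (GAGCTC) start at positions 8, 34, 108.
SacI cuts after base 5 of each site (before the last base), so after positions 12, 38, 112.
Circular molecule, 3 cuts → 3 fragments:
  13–38 → 26 bp
  39–112 → 74 bp
  113–138 then 1–12 → 26 + 12 = 38 bp
Sorted largest to smallest: 74, 38, 26 bp.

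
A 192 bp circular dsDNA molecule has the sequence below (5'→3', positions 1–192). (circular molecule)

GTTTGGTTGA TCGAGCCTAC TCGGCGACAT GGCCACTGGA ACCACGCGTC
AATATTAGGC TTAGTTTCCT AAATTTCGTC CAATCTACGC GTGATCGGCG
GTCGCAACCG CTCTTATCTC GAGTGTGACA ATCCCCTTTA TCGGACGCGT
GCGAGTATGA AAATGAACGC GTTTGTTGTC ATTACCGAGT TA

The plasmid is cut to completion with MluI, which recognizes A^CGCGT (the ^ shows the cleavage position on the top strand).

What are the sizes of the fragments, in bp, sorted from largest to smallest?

69, 58, 43, 22 bp

MluI sites (ACGCGT) start at positions 44, 87, 145, 167.
MluI cuts after the first base of each site, so after positions 44, 87, 145, 167.
Circular molecule, 4 cuts → 4 fragments:
  45–87 → 43 bp
  88–145 → 58 bp
  146–167 → 22 bp
  168–192 then 1–44 → 25 + 44 = 69 bp
Sorted largest to smallest: 69, 58, 43, 22 bp.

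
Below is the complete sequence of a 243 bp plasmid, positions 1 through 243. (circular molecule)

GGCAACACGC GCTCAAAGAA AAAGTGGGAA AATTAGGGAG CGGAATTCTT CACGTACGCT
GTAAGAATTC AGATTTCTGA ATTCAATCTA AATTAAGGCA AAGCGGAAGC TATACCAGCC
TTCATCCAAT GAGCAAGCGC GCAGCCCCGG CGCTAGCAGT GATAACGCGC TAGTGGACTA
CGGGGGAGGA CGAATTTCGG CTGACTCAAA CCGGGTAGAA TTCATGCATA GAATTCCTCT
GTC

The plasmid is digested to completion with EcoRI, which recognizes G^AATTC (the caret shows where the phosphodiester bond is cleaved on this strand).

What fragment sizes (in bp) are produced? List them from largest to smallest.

EcoRI sites (GAATTC) start at positions 43, 65, 79, 218, 231.
EcoRI cuts after the first base of each site, so after positions 43, 65, 79, 218, 231.
Circular molecule, 5 cuts → 5 fragments:
  44–65 → 22 bp
  66–79 → 14 bp
  80–218 → 139 bp
  219–231 → 13 bp
  232–243 then 1–43 → 12 + 43 = 55 bp
Sorted largest to smallest: 139, 55, 22, 14, 13 bp.

139, 55, 22, 14, 13 bp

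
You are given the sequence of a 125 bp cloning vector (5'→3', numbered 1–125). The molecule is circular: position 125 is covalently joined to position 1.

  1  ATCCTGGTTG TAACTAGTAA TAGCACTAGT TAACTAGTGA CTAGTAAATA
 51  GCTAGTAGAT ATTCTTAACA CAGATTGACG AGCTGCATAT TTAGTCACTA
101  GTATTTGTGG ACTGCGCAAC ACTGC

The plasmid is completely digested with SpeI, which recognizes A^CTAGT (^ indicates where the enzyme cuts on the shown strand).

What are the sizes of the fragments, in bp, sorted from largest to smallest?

SpeI sites (ACTAGT) start at positions 13, 25, 33, 40, 97.
SpeI cuts after the first base of each site, so after positions 13, 25, 33, 40, 97.
Circular molecule, 5 cuts → 5 fragments:
  14–25 → 12 bp
  26–33 → 8 bp
  34–40 → 7 bp
  41–97 → 57 bp
  98–125 then 1–13 → 28 + 13 = 41 bp
Sorted largest to smallest: 57, 41, 12, 8, 7 bp.

57, 41, 12, 8, 7 bp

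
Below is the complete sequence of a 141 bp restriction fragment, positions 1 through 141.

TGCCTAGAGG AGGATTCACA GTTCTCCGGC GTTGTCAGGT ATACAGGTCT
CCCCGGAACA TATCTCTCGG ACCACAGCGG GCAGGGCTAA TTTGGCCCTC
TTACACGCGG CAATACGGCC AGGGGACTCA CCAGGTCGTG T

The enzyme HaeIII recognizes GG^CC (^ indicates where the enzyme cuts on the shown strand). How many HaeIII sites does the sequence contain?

2

GGCC occurs starting at positions 94, 117.
HaeIII cuts at 2 sites.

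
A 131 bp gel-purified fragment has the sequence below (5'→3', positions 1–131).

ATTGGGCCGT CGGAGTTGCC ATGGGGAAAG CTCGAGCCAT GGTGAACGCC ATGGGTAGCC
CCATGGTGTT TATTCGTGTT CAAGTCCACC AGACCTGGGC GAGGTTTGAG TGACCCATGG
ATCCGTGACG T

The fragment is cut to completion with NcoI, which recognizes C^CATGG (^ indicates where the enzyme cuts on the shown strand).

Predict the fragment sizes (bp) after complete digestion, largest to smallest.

54, 19, 18, 16, 12, 12 bp

NcoI sites (CCATGG) start at positions 19, 37, 49, 61, 115.
NcoI cuts after the first base of each site, so after positions 19, 37, 49, 61, 115.
Linear molecule, 5 cuts → 6 fragments:
  1–19 → 19 bp
  20–37 → 18 bp
  38–49 → 12 bp
  50–61 → 12 bp
  62–115 → 54 bp
  116–131 → 16 bp
Sorted largest to smallest: 54, 19, 18, 16, 12, 12 bp.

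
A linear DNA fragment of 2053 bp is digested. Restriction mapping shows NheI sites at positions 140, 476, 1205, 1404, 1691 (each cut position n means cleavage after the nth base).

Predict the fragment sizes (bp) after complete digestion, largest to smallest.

Linear molecule, 5 cuts → 6 fragments:
  140 − 0 = 140 bp
  476 − 140 = 336 bp
  1205 − 476 = 729 bp
  1404 − 1205 = 199 bp
  1691 − 1404 = 287 bp
  2053 − 1691 = 362 bp
Sorted largest to smallest: 729, 362, 336, 287, 199, 140 bp.

729, 362, 336, 287, 199, 140 bp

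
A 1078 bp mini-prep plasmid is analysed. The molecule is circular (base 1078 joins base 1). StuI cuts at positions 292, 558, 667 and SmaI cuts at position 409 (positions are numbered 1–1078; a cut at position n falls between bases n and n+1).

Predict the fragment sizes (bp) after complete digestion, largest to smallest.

Combined cut positions (sorted): 292, 409, 558, 667.
Circular molecule, 4 cuts → 4 fragments:
  409 − 292 = 117 bp
  558 − 409 = 149 bp
  667 − 558 = 109 bp
  wrap: 1078 − 667 + 292 = 703 bp
Sorted largest to smallest: 703, 149, 117, 109 bp.

703, 149, 117, 109 bp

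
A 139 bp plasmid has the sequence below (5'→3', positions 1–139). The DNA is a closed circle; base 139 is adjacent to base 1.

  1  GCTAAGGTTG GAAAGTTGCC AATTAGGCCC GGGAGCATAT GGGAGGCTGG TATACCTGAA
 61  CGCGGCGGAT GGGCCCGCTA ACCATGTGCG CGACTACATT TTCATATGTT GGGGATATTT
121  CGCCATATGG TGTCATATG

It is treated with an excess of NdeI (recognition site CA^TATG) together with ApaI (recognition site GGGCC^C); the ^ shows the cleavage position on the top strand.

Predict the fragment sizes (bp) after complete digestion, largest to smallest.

NdeI sites (CATATG) start at positions 36, 103, 124, 134.
NdeI cuts after base 2 of each site, so after positions 37, 104, 125, 135.
The ApaI site (GGGCCC) starts at position 71.
ApaI cuts after base 5 of each site (before the last base), so after position 75.
Combined cut positions: 37, 75, 104, 125, 135.
Circular molecule, 5 cuts → 5 fragments:
  38–75 → 38 bp
  76–104 → 29 bp
  105–125 → 21 bp
  126–135 → 10 bp
  136–139 then 1–37 → 4 + 37 = 41 bp
Sorted largest to smallest: 41, 38, 29, 21, 10 bp.

41, 38, 29, 21, 10 bp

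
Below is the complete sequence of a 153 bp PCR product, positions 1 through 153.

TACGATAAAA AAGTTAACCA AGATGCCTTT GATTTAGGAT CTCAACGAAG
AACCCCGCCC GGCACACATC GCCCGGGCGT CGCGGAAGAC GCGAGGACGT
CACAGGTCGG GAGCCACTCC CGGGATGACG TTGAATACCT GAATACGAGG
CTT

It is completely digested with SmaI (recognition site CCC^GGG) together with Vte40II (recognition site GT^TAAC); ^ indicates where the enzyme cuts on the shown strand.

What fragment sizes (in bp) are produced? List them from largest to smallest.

60, 47, 32, 14 bp

SmaI sites (CCCGGG) start at positions 72, 119.
SmaI cuts after base 3 of each site, so after positions 74, 121.
The Vte40II site (GTTAAC) starts at position 13.
Vte40II cuts after base 2 of each site, so after position 14.
Combined cut positions: 14, 74, 121.
Linear molecule, 3 cuts → 4 fragments:
  1–14 → 14 bp
  15–74 → 60 bp
  75–121 → 47 bp
  122–153 → 32 bp
Sorted largest to smallest: 60, 47, 32, 14 bp.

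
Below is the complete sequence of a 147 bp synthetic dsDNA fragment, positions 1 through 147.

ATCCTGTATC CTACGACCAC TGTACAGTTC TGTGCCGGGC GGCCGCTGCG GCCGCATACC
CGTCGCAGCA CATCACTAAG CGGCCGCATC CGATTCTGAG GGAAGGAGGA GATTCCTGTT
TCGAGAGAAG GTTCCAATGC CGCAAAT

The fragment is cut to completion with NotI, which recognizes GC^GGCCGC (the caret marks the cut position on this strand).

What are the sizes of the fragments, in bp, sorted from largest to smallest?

NotI sites (GCGGCCGC) start at positions 39, 48, 80.
NotI cuts after base 2 of each site, so after positions 40, 49, 81.
Linear molecule, 3 cuts → 4 fragments:
  1–40 → 40 bp
  41–49 → 9 bp
  50–81 → 32 bp
  82–147 → 66 bp
Sorted largest to smallest: 66, 40, 32, 9 bp.

66, 40, 32, 9 bp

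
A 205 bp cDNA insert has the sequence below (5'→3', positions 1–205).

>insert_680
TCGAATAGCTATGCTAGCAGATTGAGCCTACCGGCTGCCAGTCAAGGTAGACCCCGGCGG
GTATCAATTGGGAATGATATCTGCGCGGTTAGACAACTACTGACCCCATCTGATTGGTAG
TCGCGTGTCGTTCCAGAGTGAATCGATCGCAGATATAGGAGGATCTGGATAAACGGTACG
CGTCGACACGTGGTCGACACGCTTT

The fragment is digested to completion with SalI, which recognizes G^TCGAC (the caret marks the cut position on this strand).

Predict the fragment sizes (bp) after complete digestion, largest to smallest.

182, 12, 11 bp

SalI sites (GTCGAC) start at positions 182, 193.
SalI cuts after the first base of each site, so after positions 182, 193.
Linear molecule, 2 cuts → 3 fragments:
  1–182 → 182 bp
  183–193 → 11 bp
  194–205 → 12 bp
Sorted largest to smallest: 182, 12, 11 bp.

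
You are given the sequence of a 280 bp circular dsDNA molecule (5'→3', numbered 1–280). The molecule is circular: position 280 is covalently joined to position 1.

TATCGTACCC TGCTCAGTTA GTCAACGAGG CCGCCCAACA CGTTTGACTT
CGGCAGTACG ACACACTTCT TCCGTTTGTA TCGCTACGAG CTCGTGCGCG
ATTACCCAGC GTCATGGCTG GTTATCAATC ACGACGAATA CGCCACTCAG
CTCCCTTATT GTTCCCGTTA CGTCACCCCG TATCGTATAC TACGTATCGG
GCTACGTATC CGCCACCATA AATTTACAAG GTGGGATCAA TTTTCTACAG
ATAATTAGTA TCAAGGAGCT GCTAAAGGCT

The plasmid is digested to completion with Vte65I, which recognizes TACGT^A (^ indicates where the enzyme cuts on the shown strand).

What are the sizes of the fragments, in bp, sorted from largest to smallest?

Vte65I sites (TACGTA) start at positions 191, 203.
Vte65I cuts after base 5 of each site (before the last base), so after positions 195, 207.
Circular molecule, 2 cuts → 2 fragments:
  196–207 → 12 bp
  208–280 then 1–195 → 73 + 195 = 268 bp
Sorted largest to smallest: 268, 12 bp.

268, 12 bp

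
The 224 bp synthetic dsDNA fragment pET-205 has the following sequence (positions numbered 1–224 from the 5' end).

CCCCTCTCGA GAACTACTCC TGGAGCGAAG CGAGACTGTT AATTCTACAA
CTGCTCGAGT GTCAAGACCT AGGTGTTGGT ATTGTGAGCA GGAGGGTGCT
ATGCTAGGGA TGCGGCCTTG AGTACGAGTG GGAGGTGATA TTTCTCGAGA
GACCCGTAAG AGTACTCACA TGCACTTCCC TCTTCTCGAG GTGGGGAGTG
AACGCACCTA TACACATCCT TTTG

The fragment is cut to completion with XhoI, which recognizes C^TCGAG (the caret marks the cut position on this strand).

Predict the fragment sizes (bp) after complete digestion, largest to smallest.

90, 48, 41, 39, 6 bp

XhoI sites (CTCGAG) start at positions 6, 54, 144, 185.
XhoI cuts after the first base of each site, so after positions 6, 54, 144, 185.
Linear molecule, 4 cuts → 5 fragments:
  1–6 → 6 bp
  7–54 → 48 bp
  55–144 → 90 bp
  145–185 → 41 bp
  186–224 → 39 bp
Sorted largest to smallest: 90, 48, 41, 39, 6 bp.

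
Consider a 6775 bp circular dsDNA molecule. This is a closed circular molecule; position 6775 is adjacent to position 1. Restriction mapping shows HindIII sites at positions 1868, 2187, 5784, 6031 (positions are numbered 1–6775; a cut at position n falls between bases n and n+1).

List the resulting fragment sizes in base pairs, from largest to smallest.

Circular molecule, 4 cuts → 4 fragments:
  2187 − 1868 = 319 bp
  5784 − 2187 = 3597 bp
  6031 − 5784 = 247 bp
  wrap: 6775 − 6031 + 1868 = 2612 bp
Sorted largest to smallest: 3597, 2612, 319, 247 bp.

3597, 2612, 319, 247 bp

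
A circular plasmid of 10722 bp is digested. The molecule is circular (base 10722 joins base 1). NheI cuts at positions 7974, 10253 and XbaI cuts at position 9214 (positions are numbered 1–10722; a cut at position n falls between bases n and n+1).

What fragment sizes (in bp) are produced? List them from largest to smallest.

Combined cut positions (sorted): 7974, 9214, 10253.
Circular molecule, 3 cuts → 3 fragments:
  9214 − 7974 = 1240 bp
  10253 − 9214 = 1039 bp
  wrap: 10722 − 10253 + 7974 = 8443 bp
Sorted largest to smallest: 8443, 1240, 1039 bp.

8443, 1240, 1039 bp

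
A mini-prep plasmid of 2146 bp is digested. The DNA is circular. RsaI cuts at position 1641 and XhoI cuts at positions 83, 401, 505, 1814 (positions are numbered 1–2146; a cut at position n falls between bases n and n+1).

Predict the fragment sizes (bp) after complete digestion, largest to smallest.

Combined cut positions (sorted): 83, 401, 505, 1641, 1814.
Circular molecule, 5 cuts → 5 fragments:
  401 − 83 = 318 bp
  505 − 401 = 104 bp
  1641 − 505 = 1136 bp
  1814 − 1641 = 173 bp
  wrap: 2146 − 1814 + 83 = 415 bp
Sorted largest to smallest: 1136, 415, 318, 173, 104 bp.

1136, 415, 318, 173, 104 bp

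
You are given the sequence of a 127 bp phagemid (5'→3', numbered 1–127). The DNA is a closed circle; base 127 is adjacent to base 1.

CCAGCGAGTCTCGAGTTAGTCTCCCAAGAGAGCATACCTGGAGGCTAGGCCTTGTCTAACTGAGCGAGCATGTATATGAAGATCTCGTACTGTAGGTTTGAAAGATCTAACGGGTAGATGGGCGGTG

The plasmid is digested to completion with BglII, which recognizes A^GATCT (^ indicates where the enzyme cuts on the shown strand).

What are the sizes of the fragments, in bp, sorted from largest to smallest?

BglII sites (AGATCT) start at positions 80, 103.
BglII cuts after the first base of each site, so after positions 80, 103.
Circular molecule, 2 cuts → 2 fragments:
  81–103 → 23 bp
  104–127 then 1–80 → 24 + 80 = 104 bp
Sorted largest to smallest: 104, 23 bp.

104, 23 bp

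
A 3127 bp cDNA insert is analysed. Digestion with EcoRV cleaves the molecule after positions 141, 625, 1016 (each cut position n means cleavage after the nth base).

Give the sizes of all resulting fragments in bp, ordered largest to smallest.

Linear molecule, 3 cuts → 4 fragments:
  141 − 0 = 141 bp
  625 − 141 = 484 bp
  1016 − 625 = 391 bp
  3127 − 1016 = 2111 bp
Sorted largest to smallest: 2111, 484, 391, 141 bp.

2111, 484, 391, 141 bp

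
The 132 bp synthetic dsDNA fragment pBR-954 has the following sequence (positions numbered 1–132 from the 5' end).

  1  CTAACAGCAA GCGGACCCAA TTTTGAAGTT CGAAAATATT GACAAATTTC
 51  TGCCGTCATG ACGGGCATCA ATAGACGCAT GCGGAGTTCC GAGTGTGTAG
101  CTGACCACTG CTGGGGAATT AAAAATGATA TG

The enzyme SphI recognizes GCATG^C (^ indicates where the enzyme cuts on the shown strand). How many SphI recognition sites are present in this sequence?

1

GCATGC occurs starting at position 77.
SphI cuts at 1 site.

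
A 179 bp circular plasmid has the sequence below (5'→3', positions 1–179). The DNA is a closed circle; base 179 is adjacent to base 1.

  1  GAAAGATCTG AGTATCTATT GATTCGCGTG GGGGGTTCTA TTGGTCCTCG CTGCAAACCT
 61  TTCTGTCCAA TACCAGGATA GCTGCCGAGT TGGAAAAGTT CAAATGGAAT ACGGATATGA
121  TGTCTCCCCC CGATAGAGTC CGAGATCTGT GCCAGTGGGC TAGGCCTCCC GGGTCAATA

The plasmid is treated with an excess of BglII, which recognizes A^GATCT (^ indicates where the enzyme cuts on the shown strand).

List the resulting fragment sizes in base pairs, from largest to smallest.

BglII sites (AGATCT) start at positions 4, 143.
BglII cuts after the first base of each site, so after positions 4, 143.
Circular molecule, 2 cuts → 2 fragments:
  5–143 → 139 bp
  144–179 then 1–4 → 36 + 4 = 40 bp
Sorted largest to smallest: 139, 40 bp.

139, 40 bp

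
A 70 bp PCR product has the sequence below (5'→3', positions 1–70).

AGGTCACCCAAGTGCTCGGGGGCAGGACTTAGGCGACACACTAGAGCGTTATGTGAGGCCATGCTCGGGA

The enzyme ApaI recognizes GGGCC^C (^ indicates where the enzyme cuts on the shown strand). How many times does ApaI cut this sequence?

No occurrence of GGGCCC is present in the sequence.
ApaI does not cut: 0 sites.

0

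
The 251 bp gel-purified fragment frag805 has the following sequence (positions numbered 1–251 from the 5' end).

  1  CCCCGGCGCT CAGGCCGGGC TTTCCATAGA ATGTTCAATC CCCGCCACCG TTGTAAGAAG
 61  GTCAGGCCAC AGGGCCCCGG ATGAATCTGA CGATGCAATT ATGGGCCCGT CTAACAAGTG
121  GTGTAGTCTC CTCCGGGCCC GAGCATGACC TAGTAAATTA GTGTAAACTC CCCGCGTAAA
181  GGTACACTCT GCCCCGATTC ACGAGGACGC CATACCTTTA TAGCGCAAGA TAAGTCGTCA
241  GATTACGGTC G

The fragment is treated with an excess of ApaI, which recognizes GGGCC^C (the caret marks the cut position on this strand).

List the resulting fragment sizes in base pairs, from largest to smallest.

ApaI sites (GGGCCC) start at positions 72, 103, 135.
ApaI cuts after base 5 of each site (before the last base), so after positions 76, 107, 139.
Linear molecule, 3 cuts → 4 fragments:
  1–76 → 76 bp
  77–107 → 31 bp
  108–139 → 32 bp
  140–251 → 112 bp
Sorted largest to smallest: 112, 76, 32, 31 bp.

112, 76, 32, 31 bp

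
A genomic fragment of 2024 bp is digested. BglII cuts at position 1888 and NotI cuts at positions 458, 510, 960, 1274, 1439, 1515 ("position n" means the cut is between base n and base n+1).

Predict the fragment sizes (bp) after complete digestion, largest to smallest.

458, 450, 373, 314, 165, 136, 76, 52 bp

Combined cut positions (sorted): 458, 510, 960, 1274, 1439, 1515, 1888.
Linear molecule, 7 cuts → 8 fragments:
  458 − 0 = 458 bp
  510 − 458 = 52 bp
  960 − 510 = 450 bp
  1274 − 960 = 314 bp
  1439 − 1274 = 165 bp
  1515 − 1439 = 76 bp
  1888 − 1515 = 373 bp
  2024 − 1888 = 136 bp
Sorted largest to smallest: 458, 450, 373, 314, 165, 136, 76, 52 bp.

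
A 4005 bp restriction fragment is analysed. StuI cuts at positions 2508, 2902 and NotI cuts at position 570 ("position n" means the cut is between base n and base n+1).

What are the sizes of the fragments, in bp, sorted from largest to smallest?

Combined cut positions (sorted): 570, 2508, 2902.
Linear molecule, 3 cuts → 4 fragments:
  570 − 0 = 570 bp
  2508 − 570 = 1938 bp
  2902 − 2508 = 394 bp
  4005 − 2902 = 1103 bp
Sorted largest to smallest: 1938, 1103, 570, 394 bp.

1938, 1103, 570, 394 bp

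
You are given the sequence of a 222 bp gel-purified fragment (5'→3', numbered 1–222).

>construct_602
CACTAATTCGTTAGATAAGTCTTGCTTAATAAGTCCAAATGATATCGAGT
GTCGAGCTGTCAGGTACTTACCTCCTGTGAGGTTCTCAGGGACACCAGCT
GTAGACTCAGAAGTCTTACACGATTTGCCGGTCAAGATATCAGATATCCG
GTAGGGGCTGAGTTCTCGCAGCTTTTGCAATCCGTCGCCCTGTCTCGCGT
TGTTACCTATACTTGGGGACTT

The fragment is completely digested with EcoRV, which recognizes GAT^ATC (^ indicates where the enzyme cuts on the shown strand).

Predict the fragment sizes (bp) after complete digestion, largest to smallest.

EcoRV sites (GATATC) start at positions 41, 136, 143.
EcoRV cuts after base 3 of each site, so after positions 43, 138, 145.
Linear molecule, 3 cuts → 4 fragments:
  1–43 → 43 bp
  44–138 → 95 bp
  139–145 → 7 bp
  146–222 → 77 bp
Sorted largest to smallest: 95, 77, 43, 7 bp.

95, 77, 43, 7 bp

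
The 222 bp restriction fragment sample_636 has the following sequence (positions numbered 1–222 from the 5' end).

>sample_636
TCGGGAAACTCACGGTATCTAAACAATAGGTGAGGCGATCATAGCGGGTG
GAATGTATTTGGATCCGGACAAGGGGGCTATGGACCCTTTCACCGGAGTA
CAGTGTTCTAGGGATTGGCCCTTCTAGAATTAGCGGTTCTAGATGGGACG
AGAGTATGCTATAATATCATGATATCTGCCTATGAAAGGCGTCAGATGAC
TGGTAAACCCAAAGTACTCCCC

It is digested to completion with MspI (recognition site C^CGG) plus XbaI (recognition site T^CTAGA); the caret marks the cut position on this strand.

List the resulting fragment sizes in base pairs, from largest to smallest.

84, 65, 30, 28, 15 bp

MspI sites (CCGG) start at positions 65, 93.
MspI cuts after the first base of each site, so after positions 65, 93.
XbaI sites (TCTAGA) start at positions 123, 138.
XbaI cuts after the first base of each site, so after positions 123, 138.
Combined cut positions: 65, 93, 123, 138.
Linear molecule, 4 cuts → 5 fragments:
  1–65 → 65 bp
  66–93 → 28 bp
  94–123 → 30 bp
  124–138 → 15 bp
  139–222 → 84 bp
Sorted largest to smallest: 84, 65, 30, 28, 15 bp.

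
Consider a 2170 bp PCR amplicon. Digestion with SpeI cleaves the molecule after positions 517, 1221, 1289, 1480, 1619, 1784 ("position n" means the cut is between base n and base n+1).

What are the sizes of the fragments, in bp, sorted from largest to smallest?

Linear molecule, 6 cuts → 7 fragments:
  517 − 0 = 517 bp
  1221 − 517 = 704 bp
  1289 − 1221 = 68 bp
  1480 − 1289 = 191 bp
  1619 − 1480 = 139 bp
  1784 − 1619 = 165 bp
  2170 − 1784 = 386 bp
Sorted largest to smallest: 704, 517, 386, 191, 165, 139, 68 bp.

704, 517, 386, 191, 165, 139, 68 bp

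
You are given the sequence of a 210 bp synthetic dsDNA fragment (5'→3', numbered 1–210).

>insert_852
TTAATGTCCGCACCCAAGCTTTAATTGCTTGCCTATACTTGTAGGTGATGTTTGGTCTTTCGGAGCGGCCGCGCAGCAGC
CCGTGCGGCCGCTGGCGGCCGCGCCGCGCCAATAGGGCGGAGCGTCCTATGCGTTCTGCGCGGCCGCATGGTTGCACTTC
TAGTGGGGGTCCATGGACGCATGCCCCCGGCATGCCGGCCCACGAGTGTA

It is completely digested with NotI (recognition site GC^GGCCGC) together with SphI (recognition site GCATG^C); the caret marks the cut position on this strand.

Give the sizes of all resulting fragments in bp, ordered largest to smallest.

66, 45, 42, 20, 16, 11, 10 bp

NotI sites (GCGGCCGC) start at positions 65, 85, 95, 140.
NotI cuts after base 2 of each site, so after positions 66, 86, 96, 141.
SphI sites (GCATGC) start at positions 179, 190.
SphI cuts after base 5 of each site (before the last base), so after positions 183, 194.
Combined cut positions: 66, 86, 96, 141, 183, 194.
Linear molecule, 6 cuts → 7 fragments:
  1–66 → 66 bp
  67–86 → 20 bp
  87–96 → 10 bp
  97–141 → 45 bp
  142–183 → 42 bp
  184–194 → 11 bp
  195–210 → 16 bp
Sorted largest to smallest: 66, 45, 42, 20, 16, 11, 10 bp.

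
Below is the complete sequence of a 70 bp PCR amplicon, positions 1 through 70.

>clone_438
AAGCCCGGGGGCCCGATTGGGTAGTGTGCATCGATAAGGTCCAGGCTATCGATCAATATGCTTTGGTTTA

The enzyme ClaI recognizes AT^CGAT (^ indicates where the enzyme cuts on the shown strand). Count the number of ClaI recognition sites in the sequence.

2

ATCGAT occurs starting at positions 30, 48.
ClaI cuts at 2 sites.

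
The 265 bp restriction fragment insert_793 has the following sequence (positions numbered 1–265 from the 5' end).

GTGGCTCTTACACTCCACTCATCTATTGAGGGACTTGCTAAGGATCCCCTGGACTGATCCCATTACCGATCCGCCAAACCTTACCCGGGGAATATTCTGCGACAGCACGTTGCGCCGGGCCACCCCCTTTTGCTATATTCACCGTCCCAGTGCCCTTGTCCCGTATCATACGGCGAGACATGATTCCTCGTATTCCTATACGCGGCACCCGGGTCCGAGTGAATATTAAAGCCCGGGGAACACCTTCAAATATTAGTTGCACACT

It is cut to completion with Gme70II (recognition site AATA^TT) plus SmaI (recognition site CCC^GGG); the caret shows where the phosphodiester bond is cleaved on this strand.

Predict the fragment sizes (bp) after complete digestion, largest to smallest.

Gme70II sites (AATATT) start at positions 91, 222, 249.
Gme70II cuts after base 4 of each site, so after positions 94, 225, 252.
SmaI sites (CCCGGG) start at positions 84, 208, 232.
SmaI cuts after base 3 of each site, so after positions 86, 210, 234.
Combined cut positions: 86, 94, 210, 225, 234, 252.
Linear molecule, 6 cuts → 7 fragments:
  1–86 → 86 bp
  87–94 → 8 bp
  95–210 → 116 bp
  211–225 → 15 bp
  226–234 → 9 bp
  235–252 → 18 bp
  253–265 → 13 bp
Sorted largest to smallest: 116, 86, 18, 15, 13, 9, 8 bp.

116, 86, 18, 15, 13, 9, 8 bp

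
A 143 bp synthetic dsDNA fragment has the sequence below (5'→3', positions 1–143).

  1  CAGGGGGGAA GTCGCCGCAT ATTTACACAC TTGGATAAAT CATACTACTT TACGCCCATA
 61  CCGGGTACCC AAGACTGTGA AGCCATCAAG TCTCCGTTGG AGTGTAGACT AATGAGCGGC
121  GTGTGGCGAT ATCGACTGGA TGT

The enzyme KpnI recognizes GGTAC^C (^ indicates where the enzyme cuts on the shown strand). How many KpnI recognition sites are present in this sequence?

GGTACC occurs starting at position 64.
KpnI cuts at 1 site.

1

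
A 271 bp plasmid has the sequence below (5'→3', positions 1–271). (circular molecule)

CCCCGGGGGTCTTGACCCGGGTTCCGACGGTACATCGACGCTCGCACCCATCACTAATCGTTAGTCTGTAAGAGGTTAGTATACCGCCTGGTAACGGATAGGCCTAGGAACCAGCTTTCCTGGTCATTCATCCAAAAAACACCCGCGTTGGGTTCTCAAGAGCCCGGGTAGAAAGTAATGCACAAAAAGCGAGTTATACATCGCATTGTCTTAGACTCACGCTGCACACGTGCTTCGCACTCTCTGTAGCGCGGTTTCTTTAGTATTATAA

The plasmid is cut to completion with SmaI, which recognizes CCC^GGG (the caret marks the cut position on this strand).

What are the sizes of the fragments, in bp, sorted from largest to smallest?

147, 110, 14 bp

SmaI sites (CCCGGG) start at positions 2, 16, 163.
SmaI cuts after base 3 of each site, so after positions 4, 18, 165.
Circular molecule, 3 cuts → 3 fragments:
  5–18 → 14 bp
  19–165 → 147 bp
  166–271 then 1–4 → 106 + 4 = 110 bp
Sorted largest to smallest: 147, 110, 14 bp.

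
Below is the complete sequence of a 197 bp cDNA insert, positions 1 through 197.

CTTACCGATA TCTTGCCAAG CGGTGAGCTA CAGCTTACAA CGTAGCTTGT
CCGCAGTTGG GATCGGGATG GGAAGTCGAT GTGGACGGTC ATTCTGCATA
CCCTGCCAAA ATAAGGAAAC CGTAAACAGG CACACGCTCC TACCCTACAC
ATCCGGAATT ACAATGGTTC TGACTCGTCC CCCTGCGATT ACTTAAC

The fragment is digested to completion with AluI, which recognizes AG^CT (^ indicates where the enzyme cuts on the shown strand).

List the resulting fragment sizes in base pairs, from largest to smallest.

152, 27, 12, 6 bp

AluI sites (AGCT) start at positions 26, 32, 44.
AluI cuts after base 2 of each site, so after positions 27, 33, 45.
Linear molecule, 3 cuts → 4 fragments:
  1–27 → 27 bp
  28–33 → 6 bp
  34–45 → 12 bp
  46–197 → 152 bp
Sorted largest to smallest: 152, 27, 12, 6 bp.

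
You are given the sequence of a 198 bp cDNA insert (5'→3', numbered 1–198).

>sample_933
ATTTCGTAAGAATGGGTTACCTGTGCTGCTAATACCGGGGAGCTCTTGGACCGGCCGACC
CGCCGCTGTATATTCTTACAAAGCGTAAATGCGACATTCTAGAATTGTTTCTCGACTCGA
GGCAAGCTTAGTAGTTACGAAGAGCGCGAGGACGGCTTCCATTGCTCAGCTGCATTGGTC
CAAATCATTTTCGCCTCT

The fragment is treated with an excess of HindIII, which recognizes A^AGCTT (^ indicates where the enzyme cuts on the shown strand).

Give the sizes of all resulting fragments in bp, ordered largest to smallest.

The HindIII site (AAGCTT) starts at position 124.
HindIII cuts after the first base of each site, so after position 124.
Linear molecule, 1 cut → 2 fragments:
  1–124 → 124 bp
  125–198 → 74 bp
Sorted largest to smallest: 124, 74 bp.

124, 74 bp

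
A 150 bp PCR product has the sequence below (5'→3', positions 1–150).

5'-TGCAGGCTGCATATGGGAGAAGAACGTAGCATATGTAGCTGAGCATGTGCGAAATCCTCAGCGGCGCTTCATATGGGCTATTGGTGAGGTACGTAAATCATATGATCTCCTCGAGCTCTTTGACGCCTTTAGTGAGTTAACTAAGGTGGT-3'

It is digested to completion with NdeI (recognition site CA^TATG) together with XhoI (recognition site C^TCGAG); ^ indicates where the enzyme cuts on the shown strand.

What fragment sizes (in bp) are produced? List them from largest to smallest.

NdeI sites (CATATG) start at positions 10, 30, 70, 99.
NdeI cuts after base 2 of each site, so after positions 11, 31, 71, 100.
The XhoI site (CTCGAG) starts at position 110.
XhoI cuts after the first base of each site, so after position 110.
Combined cut positions: 11, 31, 71, 100, 110.
Linear molecule, 5 cuts → 6 fragments:
  1–11 → 11 bp
  12–31 → 20 bp
  32–71 → 40 bp
  72–100 → 29 bp
  101–110 → 10 bp
  111–150 → 40 bp
Sorted largest to smallest: 40, 40, 29, 20, 11, 10 bp.

40, 40, 29, 20, 11, 10 bp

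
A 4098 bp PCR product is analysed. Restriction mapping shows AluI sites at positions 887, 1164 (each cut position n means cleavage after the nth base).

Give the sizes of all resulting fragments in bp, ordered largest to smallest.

2934, 887, 277 bp

Linear molecule, 2 cuts → 3 fragments:
  887 − 0 = 887 bp
  1164 − 887 = 277 bp
  4098 − 1164 = 2934 bp
Sorted largest to smallest: 2934, 887, 277 bp.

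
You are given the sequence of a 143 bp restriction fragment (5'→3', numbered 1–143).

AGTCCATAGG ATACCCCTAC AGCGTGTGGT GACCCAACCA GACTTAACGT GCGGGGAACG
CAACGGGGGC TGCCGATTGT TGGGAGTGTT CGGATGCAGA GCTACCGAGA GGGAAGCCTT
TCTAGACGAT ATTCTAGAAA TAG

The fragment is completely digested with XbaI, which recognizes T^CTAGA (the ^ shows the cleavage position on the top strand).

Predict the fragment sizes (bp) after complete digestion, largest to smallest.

121, 12, 10 bp

XbaI sites (TCTAGA) start at positions 121, 133.
XbaI cuts after the first base of each site, so after positions 121, 133.
Linear molecule, 2 cuts → 3 fragments:
  1–121 → 121 bp
  122–133 → 12 bp
  134–143 → 10 bp
Sorted largest to smallest: 121, 12, 10 bp.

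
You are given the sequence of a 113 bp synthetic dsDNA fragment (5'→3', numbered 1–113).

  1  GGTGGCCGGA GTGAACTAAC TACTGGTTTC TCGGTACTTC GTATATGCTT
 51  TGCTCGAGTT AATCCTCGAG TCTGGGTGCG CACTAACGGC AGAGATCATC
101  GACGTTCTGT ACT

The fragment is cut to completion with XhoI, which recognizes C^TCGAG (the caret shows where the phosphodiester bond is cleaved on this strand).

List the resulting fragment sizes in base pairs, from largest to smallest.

53, 48, 12 bp

XhoI sites (CTCGAG) start at positions 53, 65.
XhoI cuts after the first base of each site, so after positions 53, 65.
Linear molecule, 2 cuts → 3 fragments:
  1–53 → 53 bp
  54–65 → 12 bp
  66–113 → 48 bp
Sorted largest to smallest: 53, 48, 12 bp.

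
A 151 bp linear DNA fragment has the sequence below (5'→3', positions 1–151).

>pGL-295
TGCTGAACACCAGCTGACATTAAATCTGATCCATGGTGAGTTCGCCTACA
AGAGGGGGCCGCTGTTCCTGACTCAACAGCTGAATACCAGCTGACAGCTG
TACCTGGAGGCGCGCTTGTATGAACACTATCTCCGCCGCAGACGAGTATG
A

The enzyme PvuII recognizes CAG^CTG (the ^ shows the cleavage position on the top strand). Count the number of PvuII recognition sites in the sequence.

4

CAGCTG occurs starting at positions 11, 77, 88, 95.
PvuII cuts at 4 sites.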